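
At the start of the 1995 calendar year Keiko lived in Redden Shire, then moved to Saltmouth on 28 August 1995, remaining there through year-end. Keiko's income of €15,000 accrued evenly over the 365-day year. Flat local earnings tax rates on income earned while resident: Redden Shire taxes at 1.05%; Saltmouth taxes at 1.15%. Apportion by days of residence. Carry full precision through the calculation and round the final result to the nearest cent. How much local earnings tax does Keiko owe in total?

Redden Shire, 1 January – 27 August 1995: 239 days → €15,000 × 1.05% × 239/365 = €103.1301
Saltmouth, 28 August – 31 December 1995: 126 days → €15,000 × 1.15% × 126/365 = €59.5479
Total = €162.6781

€162.68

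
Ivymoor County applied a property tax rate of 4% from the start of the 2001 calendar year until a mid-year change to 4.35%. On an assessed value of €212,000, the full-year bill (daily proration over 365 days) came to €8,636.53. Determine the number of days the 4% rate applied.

Let d = days at the first rate; then 365 − d days at the second rate.
€212,000 × [4%·d + 4.35%·(365−d)] / 365 = €8,636.53
Solving gives d = 288, so the new rate took effect on 16 October 2001.

288 days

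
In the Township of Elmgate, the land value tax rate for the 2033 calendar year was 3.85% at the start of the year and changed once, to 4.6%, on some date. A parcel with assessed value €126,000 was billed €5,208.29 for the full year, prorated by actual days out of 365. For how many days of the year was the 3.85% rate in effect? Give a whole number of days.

Let d = days at the first rate; then 365 − d days at the second rate.
€126,000 × [3.85%·d + 4.6%·(365−d)] / 365 = €5,208.29
Solving gives d = 227, so the new rate took effect on 16 August 2033.

227 days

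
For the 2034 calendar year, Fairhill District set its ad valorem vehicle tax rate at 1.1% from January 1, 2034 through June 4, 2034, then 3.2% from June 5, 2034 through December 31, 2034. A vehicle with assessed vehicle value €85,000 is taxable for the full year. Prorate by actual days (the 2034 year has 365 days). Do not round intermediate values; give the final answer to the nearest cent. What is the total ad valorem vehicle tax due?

€1,961.99

January 1 – June 4, 2034: 155 days at 1.1% → €85,000 × 1.1% × 155/365 = €397.0548
June 5 – December 31, 2034: 210 days at 3.2% → €85,000 × 3.2% × 210/365 = €1,564.9315
Total = €1,961.9863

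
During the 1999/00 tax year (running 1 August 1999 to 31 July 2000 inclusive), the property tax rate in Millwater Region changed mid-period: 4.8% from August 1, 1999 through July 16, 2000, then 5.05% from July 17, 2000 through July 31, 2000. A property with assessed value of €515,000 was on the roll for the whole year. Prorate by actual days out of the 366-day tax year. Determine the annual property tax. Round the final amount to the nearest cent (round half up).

€24,772.77

August 1, 1999 – July 16, 2000: 351 days at 4.8% → €515,000 × 4.8% × 351/366 = €23,706.8852
July 17 – July 31, 2000: 15 days at 5.05% → €515,000 × 5.05% × 15/366 = €1,065.8811
Total = €24,772.7664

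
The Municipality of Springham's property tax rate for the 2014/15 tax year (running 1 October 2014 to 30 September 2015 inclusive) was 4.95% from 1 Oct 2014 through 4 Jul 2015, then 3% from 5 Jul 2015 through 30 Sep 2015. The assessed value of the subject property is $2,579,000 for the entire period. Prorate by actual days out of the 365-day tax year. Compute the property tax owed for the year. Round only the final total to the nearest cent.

$115,535.67

1 Oct 2014 – 4 Jul 2015: 277 days at 4.95% → $2,579,000 × 4.95% × 277/365 = $96,882.0781
5 Jul – 30 Sep 2015: 88 days at 3% → $2,579,000 × 3% × 88/365 = $18,653.5890
Total = $115,535.6671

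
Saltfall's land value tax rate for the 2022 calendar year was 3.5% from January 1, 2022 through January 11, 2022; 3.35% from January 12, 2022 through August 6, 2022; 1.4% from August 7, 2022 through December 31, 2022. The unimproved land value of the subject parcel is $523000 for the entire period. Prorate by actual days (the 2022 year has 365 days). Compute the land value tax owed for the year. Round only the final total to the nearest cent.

January 1 – January 11, 2022: 11 days at 3.5% → $523000 × 3.5% × 11/365 = $551.6575
January 12 – August 6, 2022: 207 days at 3.35% → $523000 × 3.35% × 207/365 = $9936.2836
August 7 – December 31, 2022: 147 days at 1.4% → $523000 × 1.4% × 147/365 = $2948.8603
Total = $13436.8014

$13436.80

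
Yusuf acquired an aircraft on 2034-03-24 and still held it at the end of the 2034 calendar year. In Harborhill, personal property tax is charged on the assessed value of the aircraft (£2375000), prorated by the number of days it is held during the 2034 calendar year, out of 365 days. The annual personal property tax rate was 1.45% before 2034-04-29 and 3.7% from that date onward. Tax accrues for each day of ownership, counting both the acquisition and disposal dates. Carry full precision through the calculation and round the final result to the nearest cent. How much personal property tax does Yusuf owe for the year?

2034-03-24 to 2034-04-28: 36 days at 1.45% → £2375000 × 1.45% × 36/365 = £3396.5753
2034-04-29 to 2034-12-31: 247 days at 3.7% → £2375000 × 3.7% × 247/365 = £59466.0959
Total = £62862.6712

£62862.67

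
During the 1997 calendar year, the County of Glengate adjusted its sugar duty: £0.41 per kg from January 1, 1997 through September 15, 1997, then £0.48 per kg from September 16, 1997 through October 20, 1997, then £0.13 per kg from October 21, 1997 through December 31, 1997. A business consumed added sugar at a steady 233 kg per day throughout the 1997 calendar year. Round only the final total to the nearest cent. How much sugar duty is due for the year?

£30,742.02

January 1 – September 15, 1997: 258 days × 233 kg/day = 60,114 kg at £0.41/kg → £24,646.74
September 16 – October 20, 1997: 35 days × 233 kg/day = 8,155 kg at £0.48/kg → £3,914.40
October 21 – December 31, 1997: 72 days × 233 kg/day = 16,776 kg at £0.13/kg → £2,180.88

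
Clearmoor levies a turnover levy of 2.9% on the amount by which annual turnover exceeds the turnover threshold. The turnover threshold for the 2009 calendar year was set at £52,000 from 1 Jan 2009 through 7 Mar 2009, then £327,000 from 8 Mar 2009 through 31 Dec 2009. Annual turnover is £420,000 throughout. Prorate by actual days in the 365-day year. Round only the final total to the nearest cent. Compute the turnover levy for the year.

£4,139.05

1 Jan – 7 Mar 2009: 66 days, exemption £52,000 → (£420,000 − £52,000) × 2.9% × 66/365 = £1,929.7315
8 Mar – 31 Dec 2009: 299 days, exemption £327,000 → (£420,000 − £327,000) × 2.9% × 299/365 = £2,209.3233
Total = £4,139.0548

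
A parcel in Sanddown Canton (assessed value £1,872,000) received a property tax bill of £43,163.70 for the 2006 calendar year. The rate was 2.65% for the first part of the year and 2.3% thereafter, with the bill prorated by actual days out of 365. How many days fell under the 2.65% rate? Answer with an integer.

Let d = days at the first rate; then 365 − d days at the second rate.
£1,872,000 × [2.65%·d + 2.3%·(365−d)] / 365 = £43,163.70
Solving gives d = 6, so the new rate took effect on January 7, 2006.

6 days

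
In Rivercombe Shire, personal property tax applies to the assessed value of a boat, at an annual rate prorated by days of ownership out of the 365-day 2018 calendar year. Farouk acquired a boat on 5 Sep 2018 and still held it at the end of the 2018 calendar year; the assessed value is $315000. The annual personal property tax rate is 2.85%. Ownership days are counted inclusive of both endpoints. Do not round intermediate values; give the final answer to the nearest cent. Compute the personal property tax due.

Days held (5 Sep – 31 Dec 2018): 118 out of 365
Tax = $315000 × 2.85% × 118/365 = $2902.3151

$2902.32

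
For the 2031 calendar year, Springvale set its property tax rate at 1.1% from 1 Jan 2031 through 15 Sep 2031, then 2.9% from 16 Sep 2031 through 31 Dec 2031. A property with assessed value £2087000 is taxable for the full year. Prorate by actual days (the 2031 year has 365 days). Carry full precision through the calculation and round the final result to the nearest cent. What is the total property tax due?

£33969.50

1 Jan – 15 Sep 2031: 258 days at 1.1% → £2087000 × 1.1% × 258/365 = £16227.1397
16 Sep – 31 Dec 2031: 107 days at 2.9% → £2087000 × 2.9% × 107/365 = £17742.3589
Total = £33969.4986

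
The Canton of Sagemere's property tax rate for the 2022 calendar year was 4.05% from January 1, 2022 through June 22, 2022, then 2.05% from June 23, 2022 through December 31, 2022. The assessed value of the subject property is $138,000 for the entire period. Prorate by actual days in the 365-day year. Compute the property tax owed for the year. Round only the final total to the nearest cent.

January 1 – June 22, 2022: 173 days at 4.05% → $138,000 × 4.05% × 173/365 = $2,649.0329
June 23 – December 31, 2022: 192 days at 2.05% → $138,000 × 2.05% × 192/365 = $1,488.1315
Total = $4,137.1644

$4,137.16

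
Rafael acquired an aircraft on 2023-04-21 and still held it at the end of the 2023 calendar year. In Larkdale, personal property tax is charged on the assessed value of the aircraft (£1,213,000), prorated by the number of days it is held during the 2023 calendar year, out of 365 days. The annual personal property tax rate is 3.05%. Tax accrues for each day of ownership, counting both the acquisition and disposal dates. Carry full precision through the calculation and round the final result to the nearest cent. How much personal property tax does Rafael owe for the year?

£25,846.87

Days held (2023-04-21 to 2023-12-31): 255 out of 365
Tax = £1,213,000 × 3.05% × 255/365 = £25,846.8699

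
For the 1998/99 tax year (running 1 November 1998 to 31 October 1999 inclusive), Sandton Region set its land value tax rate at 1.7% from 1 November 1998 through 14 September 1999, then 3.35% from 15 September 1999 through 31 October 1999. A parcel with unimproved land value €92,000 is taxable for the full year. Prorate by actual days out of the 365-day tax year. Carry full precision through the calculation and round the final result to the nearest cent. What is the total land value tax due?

1 November 1998 – 14 September 1999: 318 days at 1.7% → €92,000 × 1.7% × 318/365 = €1,362.6082
15 September – 31 October 1999: 47 days at 3.35% → €92,000 × 3.35% × 47/365 = €396.8603
Total = €1,759.4685

€1,759.47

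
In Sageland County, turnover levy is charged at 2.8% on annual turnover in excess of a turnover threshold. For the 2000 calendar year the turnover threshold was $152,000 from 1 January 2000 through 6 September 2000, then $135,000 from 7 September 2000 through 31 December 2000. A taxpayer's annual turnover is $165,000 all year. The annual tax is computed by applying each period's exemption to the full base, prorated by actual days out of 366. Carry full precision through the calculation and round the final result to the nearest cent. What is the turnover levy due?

$514.86

1 January – 6 September 2000: 250 days, exemption $152,000 → ($165,000 − $152,000) × 2.8% × 250/366 = $248.6339
7 September – 31 December 2000: 116 days, exemption $135,000 → ($165,000 − $135,000) × 2.8% × 116/366 = $266.2295
Total = $514.8634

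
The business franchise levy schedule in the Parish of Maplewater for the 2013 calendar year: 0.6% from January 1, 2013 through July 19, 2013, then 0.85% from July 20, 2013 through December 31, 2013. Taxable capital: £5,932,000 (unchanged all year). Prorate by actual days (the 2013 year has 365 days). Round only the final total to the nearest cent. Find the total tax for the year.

January 1 – July 19, 2013: 200 days at 0.6% → £5,932,000 × 0.6% × 200/365 = £19,502.4658
July 20 – December 31, 2013: 165 days at 0.85% → £5,932,000 × 0.85% × 165/365 = £22,793.5068
Total = £42,295.9726

£42,295.97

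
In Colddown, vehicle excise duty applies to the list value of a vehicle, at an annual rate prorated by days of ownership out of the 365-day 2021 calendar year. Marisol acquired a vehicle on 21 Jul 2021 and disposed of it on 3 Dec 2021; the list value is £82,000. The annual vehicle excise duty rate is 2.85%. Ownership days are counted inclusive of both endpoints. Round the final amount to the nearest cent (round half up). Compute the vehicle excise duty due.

£870.77

Days held (21 Jul – 3 Dec 2021): 136 out of 365
Tax = £82,000 × 2.85% × 136/365 = £870.7726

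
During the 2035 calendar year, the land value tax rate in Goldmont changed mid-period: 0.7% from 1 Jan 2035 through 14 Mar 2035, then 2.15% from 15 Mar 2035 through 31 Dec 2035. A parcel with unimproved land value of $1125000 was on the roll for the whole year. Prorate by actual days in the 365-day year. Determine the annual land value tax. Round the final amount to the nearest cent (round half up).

1 Jan – 14 Mar 2035: 73 days at 0.7% → $1125000 × 0.7% × 73/365 = $1575.0000
15 Mar – 31 Dec 2035: 292 days at 2.15% → $1125000 × 2.15% × 292/365 = $19350.0000
Total = $20925.0000

$20925.00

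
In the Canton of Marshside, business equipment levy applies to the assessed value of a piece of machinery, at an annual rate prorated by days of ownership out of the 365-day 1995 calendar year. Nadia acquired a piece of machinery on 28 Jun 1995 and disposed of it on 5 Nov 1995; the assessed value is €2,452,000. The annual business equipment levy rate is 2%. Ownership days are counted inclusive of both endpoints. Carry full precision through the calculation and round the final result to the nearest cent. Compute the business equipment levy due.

€17,600.66

Days held (28 Jun – 5 Nov 1995): 131 out of 365
Tax = €2,452,000 × 2% × 131/365 = €17,600.6575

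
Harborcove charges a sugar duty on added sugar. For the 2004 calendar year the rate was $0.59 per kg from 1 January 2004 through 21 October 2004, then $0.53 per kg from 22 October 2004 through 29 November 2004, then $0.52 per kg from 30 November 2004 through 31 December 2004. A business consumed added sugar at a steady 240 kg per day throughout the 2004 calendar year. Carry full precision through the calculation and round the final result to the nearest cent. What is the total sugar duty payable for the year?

1 January – 21 October 2004: 295 days × 240 kg/day = 70,800 kg at $0.59/kg → $41772.00
22 October – 29 November 2004: 39 days × 240 kg/day = 9,360 kg at $0.53/kg → $4960.80
30 November – 31 December 2004: 32 days × 240 kg/day = 7,680 kg at $0.52/kg → $3993.60

$50726.40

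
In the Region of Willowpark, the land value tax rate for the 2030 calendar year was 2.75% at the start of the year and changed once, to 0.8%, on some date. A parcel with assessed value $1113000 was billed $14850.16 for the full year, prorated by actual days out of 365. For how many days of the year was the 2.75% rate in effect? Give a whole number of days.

100 days

Let d = days at the first rate; then 365 − d days at the second rate.
$1113000 × [2.75%·d + 0.8%·(365−d)] / 365 = $14850.16
Solving gives d = 100, so the new rate took effect on 11 April 2030.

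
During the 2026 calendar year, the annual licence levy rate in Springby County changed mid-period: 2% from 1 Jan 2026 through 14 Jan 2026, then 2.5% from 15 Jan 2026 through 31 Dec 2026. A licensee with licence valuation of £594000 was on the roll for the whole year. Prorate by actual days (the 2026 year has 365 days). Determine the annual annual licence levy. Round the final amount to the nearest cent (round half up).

£14736.08

1 Jan – 14 Jan 2026: 14 days at 2% → £594000 × 2% × 14/365 = £455.6712
15 Jan – 31 Dec 2026: 351 days at 2.5% → £594000 × 2.5% × 351/365 = £14280.4110
Total = £14736.0822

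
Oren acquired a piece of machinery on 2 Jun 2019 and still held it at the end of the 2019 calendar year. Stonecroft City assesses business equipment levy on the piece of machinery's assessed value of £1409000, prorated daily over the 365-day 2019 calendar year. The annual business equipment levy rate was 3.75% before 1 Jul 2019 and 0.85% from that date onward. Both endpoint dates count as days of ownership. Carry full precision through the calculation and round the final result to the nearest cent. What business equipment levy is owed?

£10235.52

2 Jun – 30 Jun 2019: 29 days at 3.75% → £1409000 × 3.75% × 29/365 = £4198.0479
1 Jul – 31 Dec 2019: 184 days at 0.85% → £1409000 × 0.85% × 184/365 = £6037.4685
Total = £10235.5164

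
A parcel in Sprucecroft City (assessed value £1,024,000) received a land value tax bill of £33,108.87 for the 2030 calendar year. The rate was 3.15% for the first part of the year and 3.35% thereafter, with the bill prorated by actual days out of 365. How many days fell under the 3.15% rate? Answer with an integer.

213 days

Let d = days at the first rate; then 365 − d days at the second rate.
£1,024,000 × [3.15%·d + 3.35%·(365−d)] / 365 = £33,108.87
Solving gives d = 213, so the new rate took effect on 2 August 2030.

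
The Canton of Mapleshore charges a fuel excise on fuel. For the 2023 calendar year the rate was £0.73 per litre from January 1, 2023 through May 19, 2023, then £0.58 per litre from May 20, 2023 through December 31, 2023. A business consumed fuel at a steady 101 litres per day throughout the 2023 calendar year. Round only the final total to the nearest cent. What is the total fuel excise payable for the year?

£23487.55

January 1 – May 19, 2023: 139 days × 101 litres/day = 14,039 litres at £0.73/litre → £10248.47
May 20 – December 31, 2023: 226 days × 101 litres/day = 22,826 litres at £0.58/litre → £13239.08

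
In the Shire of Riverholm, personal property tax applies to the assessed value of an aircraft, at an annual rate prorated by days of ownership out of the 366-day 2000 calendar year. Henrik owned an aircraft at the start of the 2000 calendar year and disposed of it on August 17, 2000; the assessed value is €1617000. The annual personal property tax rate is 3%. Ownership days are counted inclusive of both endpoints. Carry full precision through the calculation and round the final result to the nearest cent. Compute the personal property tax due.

Days held (January 1 – August 17, 2000): 230 out of 366
Tax = €1617000 × 3% × 230/366 = €30484.4262

€30484.43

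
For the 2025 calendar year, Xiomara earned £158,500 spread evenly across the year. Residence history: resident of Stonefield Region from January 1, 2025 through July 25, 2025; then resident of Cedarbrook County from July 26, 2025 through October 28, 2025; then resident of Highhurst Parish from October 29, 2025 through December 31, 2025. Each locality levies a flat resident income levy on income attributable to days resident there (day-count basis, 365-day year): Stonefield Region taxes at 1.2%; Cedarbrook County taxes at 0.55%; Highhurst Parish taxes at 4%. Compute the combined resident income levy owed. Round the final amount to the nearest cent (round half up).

Stonefield Region, January 1 – July 25, 2025: 206 days → £158,500 × 1.2% × 206/365 = £1,073.4575
Cedarbrook County, July 26 – October 28, 2025: 95 days → £158,500 × 0.55% × 95/365 = £226.8938
Highhurst Parish, October 29 – December 31, 2025: 64 days → £158,500 × 4% × 64/365 = £1,111.6712
Total = £2,412.0226

£2,412.02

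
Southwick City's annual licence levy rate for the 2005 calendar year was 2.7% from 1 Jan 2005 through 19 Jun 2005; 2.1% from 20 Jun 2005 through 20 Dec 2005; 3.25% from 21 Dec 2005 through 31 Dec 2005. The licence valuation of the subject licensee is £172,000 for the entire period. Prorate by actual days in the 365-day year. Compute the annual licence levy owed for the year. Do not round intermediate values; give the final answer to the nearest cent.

£4,152.27

1 Jan – 19 Jun 2005: 170 days at 2.7% → £172,000 × 2.7% × 170/365 = £2,162.9589
20 Jun – 20 Dec 2005: 184 days at 2.1% → £172,000 × 2.1% × 184/365 = £1,820.8438
21 Dec – 31 Dec 2005: 11 days at 3.25% → £172,000 × 3.25% × 11/365 = £168.4658
Total = £4,152.2685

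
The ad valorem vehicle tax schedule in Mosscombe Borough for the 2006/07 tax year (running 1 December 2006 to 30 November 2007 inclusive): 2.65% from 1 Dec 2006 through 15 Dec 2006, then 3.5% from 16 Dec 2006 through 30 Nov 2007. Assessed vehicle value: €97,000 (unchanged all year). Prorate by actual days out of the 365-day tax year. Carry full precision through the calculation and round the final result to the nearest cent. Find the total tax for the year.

1 Dec – 15 Dec 2006: 15 days at 2.65% → €97,000 × 2.65% × 15/365 = €105.6370
16 Dec 2006 – 30 Nov 2007: 350 days at 3.5% → €97,000 × 3.5% × 350/365 = €3,255.4795
Total = €3,361.1164

€3,361.12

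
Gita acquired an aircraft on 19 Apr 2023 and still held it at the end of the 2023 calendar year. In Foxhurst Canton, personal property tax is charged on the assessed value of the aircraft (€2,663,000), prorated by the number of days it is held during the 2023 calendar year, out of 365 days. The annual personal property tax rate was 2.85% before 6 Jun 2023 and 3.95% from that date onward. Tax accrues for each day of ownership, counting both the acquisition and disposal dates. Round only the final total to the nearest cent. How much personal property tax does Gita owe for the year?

€70,212.00

19 Apr – 5 Jun 2023: 48 days at 2.85% → €2,663,000 × 2.85% × 48/365 = €9,980.7781
6 Jun – 31 Dec 2023: 209 days at 3.95% → €2,663,000 × 3.95% × 209/365 = €60,231.2233
Total = €70,212.0014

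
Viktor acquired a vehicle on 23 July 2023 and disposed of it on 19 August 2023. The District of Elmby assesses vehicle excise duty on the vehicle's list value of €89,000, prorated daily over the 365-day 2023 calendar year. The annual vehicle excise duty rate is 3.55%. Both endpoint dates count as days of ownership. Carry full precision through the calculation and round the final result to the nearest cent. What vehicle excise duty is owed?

Days held (23 July – 19 August 2023): 28 out of 365
Tax = €89,000 × 3.55% × 28/365 = €242.3726

€242.37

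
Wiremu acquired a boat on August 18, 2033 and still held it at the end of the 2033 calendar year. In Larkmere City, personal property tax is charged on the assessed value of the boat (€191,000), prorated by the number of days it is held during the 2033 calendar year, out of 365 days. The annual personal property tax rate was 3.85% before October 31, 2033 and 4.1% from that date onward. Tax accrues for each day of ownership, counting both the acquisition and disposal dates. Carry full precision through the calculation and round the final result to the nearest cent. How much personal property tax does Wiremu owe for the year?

€2,821.04

August 18 – October 30, 2033: 74 days at 3.85% → €191,000 × 3.85% × 74/365 = €1,490.8466
October 31 – December 31, 2033: 62 days at 4.1% → €191,000 × 4.1% × 62/365 = €1,330.1973
Total = €2,821.0438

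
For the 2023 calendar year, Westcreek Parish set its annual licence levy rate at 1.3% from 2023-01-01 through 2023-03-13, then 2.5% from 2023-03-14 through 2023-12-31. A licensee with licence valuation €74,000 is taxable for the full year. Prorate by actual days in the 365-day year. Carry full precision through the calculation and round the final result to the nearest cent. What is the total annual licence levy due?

2023-01-01 to 2023-03-13: 72 days at 1.3% → €74,000 × 1.3% × 72/365 = €189.7644
2023-03-14 to 2023-12-31: 293 days at 2.5% → €74,000 × 2.5% × 293/365 = €1,485.0685
Total = €1,674.8329

€1,674.83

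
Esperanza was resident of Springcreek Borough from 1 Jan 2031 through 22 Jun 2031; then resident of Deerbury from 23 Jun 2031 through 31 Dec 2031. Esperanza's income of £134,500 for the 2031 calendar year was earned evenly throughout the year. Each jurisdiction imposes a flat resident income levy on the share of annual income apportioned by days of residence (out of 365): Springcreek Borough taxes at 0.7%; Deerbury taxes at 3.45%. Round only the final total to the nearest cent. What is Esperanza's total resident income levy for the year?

£2,887.14

Springcreek Borough, 1 Jan – 22 Jun 2031: 173 days → £134,500 × 0.7% × 173/365 = £446.2452
Deerbury, 23 Jun – 31 Dec 2031: 192 days → £134,500 × 3.45% × 192/365 = £2,440.8986
Total = £2,887.1438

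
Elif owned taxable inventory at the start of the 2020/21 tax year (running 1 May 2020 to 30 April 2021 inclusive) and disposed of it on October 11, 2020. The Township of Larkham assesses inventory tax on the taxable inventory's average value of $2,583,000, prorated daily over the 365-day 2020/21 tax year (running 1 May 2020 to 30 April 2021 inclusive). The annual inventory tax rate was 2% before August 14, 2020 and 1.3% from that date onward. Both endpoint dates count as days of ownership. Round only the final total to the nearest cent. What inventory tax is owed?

May 1 – August 13, 2020: 105 days at 2% → $2,583,000 × 2% × 105/365 = $14,861.0959
August 14 – October 11, 2020: 59 days at 1.3% → $2,583,000 × 1.3% × 59/365 = $5,427.8384
Total = $20,288.9342

$20,288.93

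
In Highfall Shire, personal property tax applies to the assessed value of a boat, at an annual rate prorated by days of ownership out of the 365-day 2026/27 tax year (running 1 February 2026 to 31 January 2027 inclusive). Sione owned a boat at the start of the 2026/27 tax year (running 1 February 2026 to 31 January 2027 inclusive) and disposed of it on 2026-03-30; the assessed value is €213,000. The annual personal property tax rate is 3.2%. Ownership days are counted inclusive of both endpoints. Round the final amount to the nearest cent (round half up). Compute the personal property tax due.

Days held (2026-02-01 to 2026-03-30): 58 out of 365
Tax = €213,000 × 3.2% × 58/365 = €1,083.0904

€1,083.09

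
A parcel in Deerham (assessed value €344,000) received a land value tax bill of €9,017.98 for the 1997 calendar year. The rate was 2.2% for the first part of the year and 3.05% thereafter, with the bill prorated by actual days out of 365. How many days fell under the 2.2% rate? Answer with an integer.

184 days

Let d = days at the first rate; then 365 − d days at the second rate.
€344,000 × [2.2%·d + 3.05%·(365−d)] / 365 = €9,017.98
Solving gives d = 184, so the new rate took effect on 4 July 1997.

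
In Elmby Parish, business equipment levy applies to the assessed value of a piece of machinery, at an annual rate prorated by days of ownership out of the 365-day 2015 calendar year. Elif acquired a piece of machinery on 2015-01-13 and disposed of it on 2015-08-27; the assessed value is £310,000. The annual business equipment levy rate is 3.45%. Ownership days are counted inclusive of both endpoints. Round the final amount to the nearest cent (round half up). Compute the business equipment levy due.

£6,651.41

Days held (2015-01-13 to 2015-08-27): 227 out of 365
Tax = £310,000 × 3.45% × 227/365 = £6,651.4110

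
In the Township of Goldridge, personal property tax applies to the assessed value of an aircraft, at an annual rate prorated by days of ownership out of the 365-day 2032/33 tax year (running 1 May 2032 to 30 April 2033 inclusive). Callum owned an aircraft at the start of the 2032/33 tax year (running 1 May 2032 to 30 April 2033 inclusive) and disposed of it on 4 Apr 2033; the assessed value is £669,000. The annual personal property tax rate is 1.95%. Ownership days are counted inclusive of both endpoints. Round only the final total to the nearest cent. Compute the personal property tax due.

Days held (1 May 2032 – 4 Apr 2033): 339 out of 365
Tax = £669,000 × 1.95% × 339/365 = £12,116.2315

£12,116.23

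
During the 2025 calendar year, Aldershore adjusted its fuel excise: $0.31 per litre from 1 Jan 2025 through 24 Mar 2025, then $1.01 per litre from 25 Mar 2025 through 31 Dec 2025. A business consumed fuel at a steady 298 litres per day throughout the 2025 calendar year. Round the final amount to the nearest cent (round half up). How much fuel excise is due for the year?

1 Jan – 24 Mar 2025: 83 days × 298 litres/day = 24,734 litres at $0.31/litre → $7,667.54
25 Mar – 31 Dec 2025: 282 days × 298 litres/day = 84,036 litres at $1.01/litre → $84,876.36

$92,543.90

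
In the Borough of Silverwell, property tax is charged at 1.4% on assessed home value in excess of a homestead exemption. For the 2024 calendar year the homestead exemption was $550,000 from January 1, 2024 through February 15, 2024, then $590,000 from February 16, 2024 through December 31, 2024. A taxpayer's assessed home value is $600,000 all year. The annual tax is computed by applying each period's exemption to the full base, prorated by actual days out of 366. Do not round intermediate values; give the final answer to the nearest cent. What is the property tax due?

January 1 – February 15, 2024: 46 days, exemption $550,000 → ($600,000 − $550,000) × 1.4% × 46/366 = $87.9781
February 16 – December 31, 2024: 320 days, exemption $590,000 → ($600,000 − $590,000) × 1.4% × 320/366 = $122.4044
Total = $210.3825

$210.38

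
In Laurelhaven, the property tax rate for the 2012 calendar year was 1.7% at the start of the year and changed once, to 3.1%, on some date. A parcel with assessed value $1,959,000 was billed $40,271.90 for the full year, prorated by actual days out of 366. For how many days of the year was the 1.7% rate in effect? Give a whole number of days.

273 days

Let d = days at the first rate; then 366 − d days at the second rate.
$1,959,000 × [1.7%·d + 3.1%·(366−d)] / 366 = $40,271.90
Solving gives d = 273, so the new rate took effect on 30 Sep 2012.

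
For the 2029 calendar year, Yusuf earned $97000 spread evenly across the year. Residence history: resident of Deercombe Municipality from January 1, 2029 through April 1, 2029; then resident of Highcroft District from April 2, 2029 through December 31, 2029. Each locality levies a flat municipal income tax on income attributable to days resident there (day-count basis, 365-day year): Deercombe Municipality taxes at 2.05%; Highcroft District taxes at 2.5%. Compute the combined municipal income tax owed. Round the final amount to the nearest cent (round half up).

$2316.17

Deercombe Municipality, January 1 – April 1, 2029: 91 days → $97000 × 2.05% × 91/365 = $495.7630
Highcroft District, April 2 – December 31, 2029: 274 days → $97000 × 2.5% × 274/365 = $1820.4110
Total = $2316.1740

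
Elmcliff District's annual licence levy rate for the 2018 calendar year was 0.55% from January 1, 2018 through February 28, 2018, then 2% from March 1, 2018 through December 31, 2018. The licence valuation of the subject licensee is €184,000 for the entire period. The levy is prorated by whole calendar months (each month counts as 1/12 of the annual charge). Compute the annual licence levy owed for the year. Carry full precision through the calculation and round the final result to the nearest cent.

€3,235.33

January 1 – February 28, 2018: 2 months at 0.55% → €184,000 × 0.55% × 2/12 = €168.6667
March 1 – December 31, 2018: 10 months at 2% → €184,000 × 2% × 10/12 = €3,066.6667
Total = €3,235.3333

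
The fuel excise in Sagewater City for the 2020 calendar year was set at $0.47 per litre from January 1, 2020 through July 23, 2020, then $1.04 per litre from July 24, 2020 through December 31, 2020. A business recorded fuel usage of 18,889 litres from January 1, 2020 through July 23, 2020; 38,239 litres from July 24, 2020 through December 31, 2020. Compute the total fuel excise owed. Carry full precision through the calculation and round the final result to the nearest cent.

January 1 – July 23, 2020: 18,889 litres at $0.47/litre → $8877.83
July 24 – December 31, 2020: 38,239 litres at $1.04/litre → $39768.56

$48646.39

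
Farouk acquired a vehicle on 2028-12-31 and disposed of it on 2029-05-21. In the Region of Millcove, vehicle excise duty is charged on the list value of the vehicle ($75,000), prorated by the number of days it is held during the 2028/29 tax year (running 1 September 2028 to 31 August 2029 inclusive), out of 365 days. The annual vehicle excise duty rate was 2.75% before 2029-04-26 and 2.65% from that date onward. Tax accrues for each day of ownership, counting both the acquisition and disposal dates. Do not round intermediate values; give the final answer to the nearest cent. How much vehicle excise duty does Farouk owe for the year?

2028-12-31 to 2029-04-25: 116 days at 2.75% → $75,000 × 2.75% × 116/365 = $655.4795
2029-04-26 to 2029-05-21: 26 days at 2.65% → $75,000 × 2.65% × 26/365 = $141.5753
Total = $797.0548

$797.05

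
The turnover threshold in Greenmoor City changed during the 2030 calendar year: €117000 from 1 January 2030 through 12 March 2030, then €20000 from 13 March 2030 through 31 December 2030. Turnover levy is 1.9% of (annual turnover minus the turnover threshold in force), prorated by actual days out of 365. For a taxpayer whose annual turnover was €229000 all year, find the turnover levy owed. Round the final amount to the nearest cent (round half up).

1 January – 12 March 2030: 71 days, exemption €117000 → (€229000 − €117000) × 1.9% × 71/365 = €413.9397
13 March – 31 December 2030: 294 days, exemption €20000 → (€229000 − €20000) × 1.9% × 294/365 = €3198.5589
Total = €3612.4986

€3612.50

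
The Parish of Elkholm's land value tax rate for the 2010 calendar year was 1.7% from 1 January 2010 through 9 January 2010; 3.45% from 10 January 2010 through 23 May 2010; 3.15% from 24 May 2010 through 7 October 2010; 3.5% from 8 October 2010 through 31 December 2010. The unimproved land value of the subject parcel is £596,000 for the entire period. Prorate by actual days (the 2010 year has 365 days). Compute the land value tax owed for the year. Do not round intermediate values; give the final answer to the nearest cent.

£19,703.11

1 January – 9 January 2010: 9 days at 1.7% → £596,000 × 1.7% × 9/365 = £249.8301
10 January – 23 May 2010: 134 days at 3.45% → £596,000 × 3.45% × 134/365 = £7,548.7890
24 May – 7 October 2010: 137 days at 3.15% → £596,000 × 3.15% × 137/365 = £7,046.6795
8 October – 31 December 2010: 85 days at 3.5% → £596,000 × 3.5% × 85/365 = £4,857.8082
Total = £19,703.1068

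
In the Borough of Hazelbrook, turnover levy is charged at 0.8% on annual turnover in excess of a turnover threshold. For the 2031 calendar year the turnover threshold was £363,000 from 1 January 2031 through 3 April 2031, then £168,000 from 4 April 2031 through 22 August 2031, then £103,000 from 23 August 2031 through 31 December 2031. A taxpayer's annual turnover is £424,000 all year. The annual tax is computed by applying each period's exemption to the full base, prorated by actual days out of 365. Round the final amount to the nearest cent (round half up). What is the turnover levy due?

1 January – 3 April 2031: 93 days, exemption £363,000 → (£424,000 − £363,000) × 0.8% × 93/365 = £124.3397
4 April – 22 August 2031: 141 days, exemption £168,000 → (£424,000 − £168,000) × 0.8% × 141/365 = £791.1452
23 August – 31 December 2031: 131 days, exemption £103,000 → (£424,000 − £103,000) × 0.8% × 131/365 = £921.6658
Total = £1,837.1507

£1,837.15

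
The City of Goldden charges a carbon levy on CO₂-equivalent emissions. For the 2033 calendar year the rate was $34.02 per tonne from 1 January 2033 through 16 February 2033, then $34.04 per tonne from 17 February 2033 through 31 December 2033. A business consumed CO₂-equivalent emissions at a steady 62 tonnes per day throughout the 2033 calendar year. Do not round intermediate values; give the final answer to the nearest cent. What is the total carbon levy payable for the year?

1 January – 16 February 2033: 47 days × 62 tonnes/day = 2,914 tonnes at $34.02/tonne → $99134.28
17 February – 31 December 2033: 318 days × 62 tonnes/day = 19,716 tonnes at $34.04/tonne → $671132.64

$770266.92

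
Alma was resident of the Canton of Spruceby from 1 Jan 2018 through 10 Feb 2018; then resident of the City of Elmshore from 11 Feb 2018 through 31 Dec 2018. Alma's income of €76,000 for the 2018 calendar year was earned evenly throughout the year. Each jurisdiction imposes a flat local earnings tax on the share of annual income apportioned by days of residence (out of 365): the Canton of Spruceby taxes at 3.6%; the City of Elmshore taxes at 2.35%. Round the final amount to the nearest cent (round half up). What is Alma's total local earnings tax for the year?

€1,892.71

The Canton of Spruceby, 1 Jan – 10 Feb 2018: 41 days → €76,000 × 3.6% × 41/365 = €307.3315
The City of Elmshore, 11 Feb – 31 Dec 2018: 324 days → €76,000 × 2.35% × 324/365 = €1,585.3808
Total = €1,892.7123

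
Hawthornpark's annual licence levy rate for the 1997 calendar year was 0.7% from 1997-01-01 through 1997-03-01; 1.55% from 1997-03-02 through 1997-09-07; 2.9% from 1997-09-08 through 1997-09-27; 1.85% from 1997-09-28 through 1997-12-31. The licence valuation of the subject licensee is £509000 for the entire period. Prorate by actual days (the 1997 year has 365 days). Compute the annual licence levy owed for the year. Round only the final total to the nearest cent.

£7952.25

1997-01-01 to 1997-03-01: 60 days at 0.7% → £509000 × 0.7% × 60/365 = £585.6986
1997-03-02 to 1997-09-07: 190 days at 1.55% → £509000 × 1.55% × 190/365 = £4106.8630
1997-09-08 to 1997-09-27: 20 days at 2.9% → £509000 × 2.9% × 20/365 = £808.8219
1997-09-28 to 1997-12-31: 95 days at 1.85% → £509000 × 1.85% × 95/365 = £2450.8699
Total = £7952.2534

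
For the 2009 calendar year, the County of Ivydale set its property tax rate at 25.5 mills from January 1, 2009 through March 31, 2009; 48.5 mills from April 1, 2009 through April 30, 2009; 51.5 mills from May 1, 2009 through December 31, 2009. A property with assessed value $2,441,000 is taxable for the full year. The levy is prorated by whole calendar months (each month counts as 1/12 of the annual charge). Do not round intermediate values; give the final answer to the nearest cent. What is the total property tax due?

$109,234.75

January 1 – March 31, 2009: 3 months at 25.5 mills → $2,441,000 × 2.55% × 3/12 = $15,561.3750
April 1 – April 30, 2009: 1 month at 48.5 mills → $2,441,000 × 4.85% × 1/12 = $9,865.7083
May 1 – December 31, 2009: 8 months at 51.5 mills → $2,441,000 × 5.15% × 8/12 = $83,807.6667
Total = $109,234.7500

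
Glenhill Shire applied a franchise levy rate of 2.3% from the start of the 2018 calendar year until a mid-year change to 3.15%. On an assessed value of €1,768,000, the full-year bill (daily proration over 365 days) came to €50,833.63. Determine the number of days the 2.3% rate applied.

Let d = days at the first rate; then 365 − d days at the second rate.
€1,768,000 × [2.3%·d + 3.15%·(365−d)] / 365 = €50,833.63
Solving gives d = 118, so the new rate took effect on 29 Apr 2018.

118 days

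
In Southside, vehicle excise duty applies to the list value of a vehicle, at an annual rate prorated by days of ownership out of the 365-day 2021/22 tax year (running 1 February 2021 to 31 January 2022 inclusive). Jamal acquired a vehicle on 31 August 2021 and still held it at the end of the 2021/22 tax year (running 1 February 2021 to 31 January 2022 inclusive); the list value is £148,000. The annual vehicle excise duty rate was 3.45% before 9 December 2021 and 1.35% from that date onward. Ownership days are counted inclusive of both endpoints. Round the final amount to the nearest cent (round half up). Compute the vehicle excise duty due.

31 August – 8 December 2021: 100 days at 3.45% → £148,000 × 3.45% × 100/365 = £1,398.9041
9 December 2021 – 31 January 2022: 54 days at 1.35% → £148,000 × 1.35% × 54/365 = £295.5945
Total = £1,694.4986

£1,694.50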